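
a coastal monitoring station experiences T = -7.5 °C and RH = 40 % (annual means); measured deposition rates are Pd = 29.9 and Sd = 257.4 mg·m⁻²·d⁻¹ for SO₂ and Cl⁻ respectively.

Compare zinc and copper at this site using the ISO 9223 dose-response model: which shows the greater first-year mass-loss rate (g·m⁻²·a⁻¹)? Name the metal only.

zinc

zinc: temperature factor f = +0.038·(-17.5) = -0.6650
  Pd branch = 0.0129·Pd^0.44·e^(0.046·RH+f) = 0.1863 μm/a
  Cl⁻ term: 0.0175·257.4^0.57·exp(0.008·40+0.085·-7.5) = 0.3014
  r_corr = 0.1863 + 0.3014 = 0.4877 μm/a
  mass loss = 0.4877 μm/a × 7.14 g/cm³ = 3.482 g·m⁻²·a⁻¹
copper: f(T) = +0.126·(T−10) [T≤10 °C] = -2.2050
  Pd branch = 0.0053·Pd^0.26·e^(0.059·RH+f) = 0.01497 μm/a
  Cl⁻ term: 0.01025·257.4^0.27·exp(0.036·40+0.049·-7.5) = 0.1341
  sum: 0.01497 + 0.1341 → r_corr = 0.1491 μm/a
  mass loss = 0.1491 μm/a × 8.96 g/cm³ = 1.336 g·m⁻²·a⁻¹
Ordering by g·m⁻²·a⁻¹: zinc (3.48) > copper (1.34)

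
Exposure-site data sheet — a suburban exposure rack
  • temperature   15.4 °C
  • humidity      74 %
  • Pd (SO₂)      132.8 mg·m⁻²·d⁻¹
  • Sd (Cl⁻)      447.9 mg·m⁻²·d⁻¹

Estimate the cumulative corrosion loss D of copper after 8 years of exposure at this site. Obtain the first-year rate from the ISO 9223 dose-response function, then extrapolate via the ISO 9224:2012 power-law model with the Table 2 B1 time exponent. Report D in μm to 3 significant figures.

copper: temperature factor f = -0.080·(5.4) = -0.4320
  SO₂ term: 0.0053·132.8^0.26·exp(0.059·74-0.4320) = 0.9657
  Cl⁻ term: 0.01025·447.9^0.27·exp(0.036·74+0.049·15.4) = 1.626
  r_corr = 0.9657 + 1.626 = 2.592 μm/a
ISO 9224: D(t) = r_corr · t^b with b = 0.667 (copper, B1)
  D(8) = 2.592 × 8^0.667 = 2.592 × 4.003 = 10.38 μm

D(8) = 10.4 μm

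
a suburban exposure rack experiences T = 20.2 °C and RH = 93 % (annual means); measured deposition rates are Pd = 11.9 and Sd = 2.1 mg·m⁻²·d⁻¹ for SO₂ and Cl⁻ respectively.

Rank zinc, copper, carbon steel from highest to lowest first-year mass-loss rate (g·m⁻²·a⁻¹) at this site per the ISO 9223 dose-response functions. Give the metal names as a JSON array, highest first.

zinc: f(T) = -0.071·(T−10) [T>10 °C] = -0.7242
  sulphur-dioxide contribution → 1.34 μm/a
  chloride contribution → 0.313 μm/a
  ⇒ r_corr(zinc) = 1.653 μm/a
  mass loss = 1.653 μm/a × 7.14 g/cm³ = 11.8 g·m⁻²·a⁻¹
copper: T>10 °C ⇒ hinge -0.080·(20.2−10) = -0.8160
  sulphur-dioxide contribution → 1.078 μm/a
  chloride contribution → 0.9585 μm/a
  ⇒ r_corr(copper) = 2.036 μm/a
  mass loss = 2.036 μm/a × 8.96 g/cm³ = 18.24 g·m⁻²·a⁻¹
carbon steel: temperature factor f = -0.054·(10.2) = -0.5508
  sulphur-dioxide contribution → 23.76 μm/a
  chloride contribution → 7.801 μm/a
  total first-year rate 31.56 μm/a
  mass loss = 31.56 μm/a × 7.85 g/cm³ = 247.7 g·m⁻²·a⁻¹
Ordering by g·m⁻²·a⁻¹: carbon steel (248) > copper (18.2) > zinc (11.8)

["carbon steel", "copper", "zinc"]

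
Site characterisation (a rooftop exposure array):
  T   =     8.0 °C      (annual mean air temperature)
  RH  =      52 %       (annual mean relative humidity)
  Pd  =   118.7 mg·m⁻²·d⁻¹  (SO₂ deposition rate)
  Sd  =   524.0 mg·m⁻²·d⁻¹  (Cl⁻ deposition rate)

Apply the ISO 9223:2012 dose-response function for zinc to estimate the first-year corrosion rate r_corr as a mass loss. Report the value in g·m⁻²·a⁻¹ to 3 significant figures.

zinc: f(T) = +0.038·(T−10) [T≤10 °C] = -0.0760
  Pd branch = 0.0129·Pd^0.44·e^(0.046·RH+f) = 1.069 μm/a
  Cl⁻ term: 0.0175·524.0^0.57·exp(0.008·52+0.085·8.0) = 1.858
  r_corr = 1.069 + 1.858 = 2.927 μm/a
Convert to mass loss: 2.927 μm/a × 7.14 g/cm³ = 20.9 g·m⁻²·a⁻¹

r_corr = 20.9 g·m⁻²·a⁻¹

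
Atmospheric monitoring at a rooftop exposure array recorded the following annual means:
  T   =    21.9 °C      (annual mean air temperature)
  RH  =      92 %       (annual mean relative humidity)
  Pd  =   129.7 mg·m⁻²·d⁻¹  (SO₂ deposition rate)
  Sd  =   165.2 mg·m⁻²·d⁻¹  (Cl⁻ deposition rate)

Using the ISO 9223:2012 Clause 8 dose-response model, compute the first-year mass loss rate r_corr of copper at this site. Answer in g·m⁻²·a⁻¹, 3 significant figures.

r_corr = 44.0 g·m⁻²·a⁻¹

copper: T>10 °C ⇒ hinge -0.080·(21.9−10) = -0.9520
  Pd branch = 0.0053·Pd^0.26·e^(0.059·RH+f) = 1.65 μm/a
  Cl⁻ term: 0.01025·165.2^0.27·exp(0.036·92+0.049·21.9) = 3.266
  sum: 1.65 + 3.266 → r_corr = 4.916 μm/a
Convert to mass loss: 4.916 μm/a × 8.96 g/cm³ = 44.05 g·m⁻²·a⁻¹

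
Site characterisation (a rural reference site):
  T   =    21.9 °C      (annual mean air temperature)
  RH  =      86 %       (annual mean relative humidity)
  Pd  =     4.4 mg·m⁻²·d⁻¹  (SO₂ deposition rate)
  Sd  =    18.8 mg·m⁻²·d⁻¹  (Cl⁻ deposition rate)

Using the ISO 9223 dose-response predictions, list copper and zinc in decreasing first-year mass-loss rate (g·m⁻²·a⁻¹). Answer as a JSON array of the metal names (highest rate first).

["copper", "zinc"]

copper: T>10 °C ⇒ hinge -0.080·(21.9−10) = -0.9520
  Pd branch = 0.0053·Pd^0.26·e^(0.059·RH+f) = 0.4805 μm/a
  Sd branch = 0.01025·Sd^0.27·e^(0.036·RH+0.049·T) = 1.463 μm/a
  r_corr = 0.4805 + 1.463 = 1.944 μm/a
  mass loss = 1.944 μm/a × 8.96 g/cm³ = 17.42 g·m⁻²·a⁻¹
zinc: T>10 °C ⇒ hinge -0.071·(21.9−10) = -0.8449
  Pd branch = 0.0129·Pd^0.44·e^(0.046·RH+f) = 0.5557 μm/a
  Sd branch = 0.0175·Sd^0.57·e^(0.008·RH+0.085·T) = 1.193 μm/a
  r_corr = 0.5557 + 1.193 = 1.748 μm/a
  mass loss = 1.748 μm/a × 7.14 g/cm³ = 12.48 g·m⁻²·a⁻¹
Ordering by g·m⁻²·a⁻¹: copper (17.4) > zinc (12.5)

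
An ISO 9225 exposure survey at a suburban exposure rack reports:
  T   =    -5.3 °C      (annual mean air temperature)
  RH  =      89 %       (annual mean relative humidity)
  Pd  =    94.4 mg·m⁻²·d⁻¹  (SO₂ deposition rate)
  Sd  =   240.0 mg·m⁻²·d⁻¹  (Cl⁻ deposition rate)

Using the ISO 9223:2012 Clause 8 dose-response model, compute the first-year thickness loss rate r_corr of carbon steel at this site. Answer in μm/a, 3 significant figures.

carbon steel: T≤10 °C ⇒ hinge +0.150·(-5.3−10) = -2.2950
  Pd branch = 1.77·Pd^0.52·e^(0.02·RH+f) = 11.25 μm/a
  Cl⁻ term: 0.102·240.0^0.62·exp(0.033·89+0.04·-5.3) = 46.54
  r_corr = 11.25 + 46.54 = 57.79 μm/a

r_corr = 57.8 μm/a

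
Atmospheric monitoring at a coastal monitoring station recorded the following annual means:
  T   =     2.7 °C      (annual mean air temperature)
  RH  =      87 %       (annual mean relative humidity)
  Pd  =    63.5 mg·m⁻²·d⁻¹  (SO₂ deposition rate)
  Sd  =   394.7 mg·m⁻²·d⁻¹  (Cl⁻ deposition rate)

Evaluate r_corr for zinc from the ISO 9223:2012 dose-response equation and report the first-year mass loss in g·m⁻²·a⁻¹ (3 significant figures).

zinc: T≤10 °C ⇒ hinge +0.038·(2.7−10) = -0.2774
  Pd branch = 0.0129·Pd^0.44·e^(0.046·RH+f) = 3.322 μm/a
  Cl⁻ term: 0.0175·394.7^0.57·exp(0.008·87+0.085·2.7) = 1.333
  r_corr = 3.322 + 1.333 = 4.655 μm/a
Convert to mass loss: 4.655 μm/a × 7.14 g/cm³ = 33.24 g·m⁻²·a⁻¹

r_corr = 33.2 g·m⁻²·a⁻¹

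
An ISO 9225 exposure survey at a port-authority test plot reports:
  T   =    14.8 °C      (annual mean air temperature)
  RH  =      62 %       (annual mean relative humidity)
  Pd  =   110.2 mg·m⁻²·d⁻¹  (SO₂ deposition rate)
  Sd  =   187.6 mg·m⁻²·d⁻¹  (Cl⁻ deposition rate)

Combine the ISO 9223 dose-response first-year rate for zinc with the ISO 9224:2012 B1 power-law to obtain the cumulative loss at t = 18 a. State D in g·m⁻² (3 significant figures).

D(18) = 244 g·m⁻²

zinc: T>10 °C ⇒ hinge -0.071·(14.8−10) = -0.3408
  Pd branch = 0.0129·Pd^0.44·e^(0.046·RH+f) = 1.258 μm/a
  Cl⁻ term: 0.0175·187.6^0.57·exp(0.008·62+0.085·14.8) = 1.998
  sum: 1.258 + 1.998 → r_corr = 3.256 μm/a
Long-term exponent b (ISO 9224 Table 2, B1) = 0.813
  D(18) = 3.256 × 18^0.813 = 3.256 × 10.48 = 34.14 μm
  Mass loss = 34.14 μm × 7.14 g/cm³ = 243.7 g·m⁻²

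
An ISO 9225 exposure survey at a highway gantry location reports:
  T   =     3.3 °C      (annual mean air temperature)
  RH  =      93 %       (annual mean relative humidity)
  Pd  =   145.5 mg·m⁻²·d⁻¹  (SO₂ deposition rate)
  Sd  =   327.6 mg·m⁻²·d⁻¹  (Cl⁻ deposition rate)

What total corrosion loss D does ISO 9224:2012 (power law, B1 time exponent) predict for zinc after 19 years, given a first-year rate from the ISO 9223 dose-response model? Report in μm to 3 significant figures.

zinc: T≤10 °C ⇒ hinge +0.038·(3.3−10) = -0.2546
  sulphur-dioxide contribution → 6.45 μm/a
  chloride contribution → 1.323 μm/a
  total first-year rate 7.774 μm/a
ISO 9224: D(t) = r_corr · t^b with b = 0.813 (zinc, B1)
  D(19) = 7.774 × 19^0.813 = 7.774 × 10.96 = 85.17 μm

D(19) = 85.2 μm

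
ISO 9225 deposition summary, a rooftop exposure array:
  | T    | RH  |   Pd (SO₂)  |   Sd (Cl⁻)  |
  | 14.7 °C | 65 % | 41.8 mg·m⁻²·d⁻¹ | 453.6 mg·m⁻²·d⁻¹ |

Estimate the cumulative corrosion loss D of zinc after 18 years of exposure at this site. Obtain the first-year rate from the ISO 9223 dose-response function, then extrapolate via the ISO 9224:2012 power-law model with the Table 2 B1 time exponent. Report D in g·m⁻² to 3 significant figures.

zinc: f(T) = -0.071·(T−10) [T>10 °C] = -0.3337
  SO₂ term: 0.0129·41.8^0.44·exp(0.046·65-0.3337) = 0.9496
  Cl⁻ term: 0.0175·453.6^0.57·exp(0.008·65+0.085·14.7) = 3.356
  sum: 0.9496 + 3.356 → r_corr = 4.306 μm/a
ISO 9224: D(t) = r_corr · t^b with b = 0.813 (zinc, B1)
  D(18) = 4.306 × 18^0.813 = 4.306 × 10.48 = 45.14 μm
  Mass loss = 45.14 μm × 7.14 g/cm³ = 322.3 g·m⁻²

D(18) = 322 g·m⁻²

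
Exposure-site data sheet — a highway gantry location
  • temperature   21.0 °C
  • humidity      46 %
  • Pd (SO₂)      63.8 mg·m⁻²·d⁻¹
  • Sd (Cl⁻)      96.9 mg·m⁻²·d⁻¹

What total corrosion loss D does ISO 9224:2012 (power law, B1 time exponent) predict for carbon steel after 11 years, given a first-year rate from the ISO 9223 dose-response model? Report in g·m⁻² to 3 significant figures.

carbon steel: f(T) = -0.054·(T−10) [T>10 °C] = -0.5940
  Pd branch = 1.77·Pd^0.52·e^(0.02·RH+f) = 21.28 μm/a
  Cl⁻ term: 0.102·96.9^0.62·exp(0.033·46+0.04·21.0) = 18.37
  r_corr = 21.28 + 18.37 = 39.66 μm/a
Long-term exponent b (ISO 9224 Table 2, B1) = 0.523
  D(11) = 39.66 × 11^0.523 = 39.66 × 3.505 = 139 μm
  Mass loss = 139 μm × 7.85 g/cm³ = 1091 g·m⁻²

D(11) = 1.09e+03 g·m⁻²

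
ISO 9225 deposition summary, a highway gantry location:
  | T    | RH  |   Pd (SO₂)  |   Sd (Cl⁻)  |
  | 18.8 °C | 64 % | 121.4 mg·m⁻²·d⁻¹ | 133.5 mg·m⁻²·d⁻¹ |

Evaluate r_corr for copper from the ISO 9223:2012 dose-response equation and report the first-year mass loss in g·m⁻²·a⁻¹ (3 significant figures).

r_corr = 12.2 g·m⁻²·a⁻¹

copper: temperature factor f = -0.080·(8.8) = -0.7040
  Pd branch = 0.0053·Pd^0.26·e^(0.059·RH+f) = 0.3984 μm/a
  Sd branch = 0.01025·Sd^0.27·e^(0.036·RH+0.049·T) = 0.9667 μm/a
  sum: 0.3984 + 0.9667 → r_corr = 1.365 μm/a
Convert to mass loss: 1.365 μm/a × 8.96 g/cm³ = 12.23 g·m⁻²·a⁻¹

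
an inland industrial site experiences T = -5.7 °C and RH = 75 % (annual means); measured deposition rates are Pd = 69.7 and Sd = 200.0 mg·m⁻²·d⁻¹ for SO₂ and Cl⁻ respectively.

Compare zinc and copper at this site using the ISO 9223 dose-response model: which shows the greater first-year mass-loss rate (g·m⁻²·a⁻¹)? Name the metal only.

zinc

zinc: T≤10 °C ⇒ hinge +0.038·(-5.7−10) = -0.5966
  sulphur-dioxide contribution → 1.448 μm/a
  chloride contribution → 0.4025 μm/a
  ⇒ r_corr(zinc) = 1.851 μm/a
  mass loss = 1.851 μm/a × 7.14 g/cm³ = 13.21 g·m⁻²·a⁻¹
copper: f(T) = +0.126·(T−10) [T≤10 °C] = -1.9782
  sulphur-dioxide contribution → 0.1846 μm/a
  chloride contribution → 0.4823 μm/a
  total first-year rate 0.6668 μm/a
  mass loss = 0.6668 μm/a × 8.96 g/cm³ = 5.975 g·m⁻²·a⁻¹
Ordering by g·m⁻²·a⁻¹: zinc (13.2) > copper (5.97)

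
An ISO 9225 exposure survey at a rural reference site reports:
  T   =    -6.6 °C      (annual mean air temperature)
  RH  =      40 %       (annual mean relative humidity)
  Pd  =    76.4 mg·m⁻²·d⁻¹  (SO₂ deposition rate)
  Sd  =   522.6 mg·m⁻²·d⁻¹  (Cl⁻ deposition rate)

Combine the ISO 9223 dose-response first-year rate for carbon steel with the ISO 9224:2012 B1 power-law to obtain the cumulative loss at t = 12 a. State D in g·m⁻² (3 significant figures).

carbon steel: temperature factor f = +0.150·(-16.6) = -2.4900
  sulphur-dioxide contribution → 3.113 μm/a
  chloride contribution → 14.21 μm/a
  ⇒ r_corr(carbon steel) = 17.32 μm/a
ISO 9224: D(t) = r_corr · t^b with b = 0.523 (carbon steel, B1)
  D(12) = 17.32 × 12^0.523 = 17.32 × 3.668 = 63.53 μm
  Mass loss = 63.53 μm × 7.85 g/cm³ = 498.7 g·m⁻²

D(12) = 499 g·m⁻²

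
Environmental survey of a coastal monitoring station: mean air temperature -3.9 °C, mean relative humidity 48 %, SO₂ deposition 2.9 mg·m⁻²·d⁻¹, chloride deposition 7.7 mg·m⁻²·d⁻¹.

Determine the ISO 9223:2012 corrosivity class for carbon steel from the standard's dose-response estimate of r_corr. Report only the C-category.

carbon steel: f(T) = +0.150·(T−10) [T≤10 °C] = -2.0850
  sulphur-dioxide contribution → 0.9996 μm/a
  chloride contribution → 1.508 μm/a
  ⇒ r_corr(carbon steel) = 2.508 μm/a
2.51 μm/a falls in (1.3, 25] for carbon steel → category C2

C2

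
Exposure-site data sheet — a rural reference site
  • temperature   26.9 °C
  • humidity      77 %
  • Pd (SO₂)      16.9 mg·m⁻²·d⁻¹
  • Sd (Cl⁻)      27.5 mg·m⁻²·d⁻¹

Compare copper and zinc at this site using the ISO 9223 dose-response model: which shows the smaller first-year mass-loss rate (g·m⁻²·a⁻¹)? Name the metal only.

copper

copper: T>10 °C ⇒ hinge -0.080·(26.9−10) = -1.3520
  sulphur-dioxide contribution → 0.2688 μm/a
  chloride contribution → 1.498 μm/a
  ⇒ r_corr(copper) = 1.767 μm/a
  mass loss = 1.767 μm/a × 8.96 g/cm³ = 15.83 g·m⁻²·a⁻¹
zinc: temperature factor f = -0.071·(16.9) = -1.1999
  sulphur-dioxide contribution → 0.4656 μm/a
  chloride contribution → 2.109 μm/a
  ⇒ r_corr(zinc) = 2.574 μm/a
  mass loss = 2.574 μm/a × 7.14 g/cm³ = 18.38 g·m⁻²·a⁻¹
Ordering by g·m⁻²·a⁻¹: zinc (18.4) > copper (15.8)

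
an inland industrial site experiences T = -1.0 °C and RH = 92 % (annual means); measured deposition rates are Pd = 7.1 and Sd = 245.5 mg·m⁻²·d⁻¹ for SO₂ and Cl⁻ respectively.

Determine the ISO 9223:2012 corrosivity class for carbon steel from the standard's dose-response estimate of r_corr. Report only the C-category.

carbon steel: temperature factor f = +0.150·(-11.0) = -1.6500
  Pd branch = 1.77·Pd^0.52·e^(0.02·RH+f) = 5.931 μm/a
  Sd branch = 0.102·Sd^0.62·e^(0.033·RH+0.04·T) = 61.88 μm/a
  sum: 5.931 + 61.88 → r_corr = 67.82 μm/a
Category bounds: 50…80 μm/a bracket r_corr ⇒ C4

C4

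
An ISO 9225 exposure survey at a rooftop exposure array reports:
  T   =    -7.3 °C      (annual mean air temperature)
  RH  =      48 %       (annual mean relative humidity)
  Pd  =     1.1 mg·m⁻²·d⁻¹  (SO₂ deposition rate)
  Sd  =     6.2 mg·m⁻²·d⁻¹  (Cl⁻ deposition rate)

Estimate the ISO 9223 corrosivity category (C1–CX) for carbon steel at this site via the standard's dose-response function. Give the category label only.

C2

carbon steel: f(T) = +0.150·(T−10) [T≤10 °C] = -2.5950
  SO₂ term: 1.77·1.1^0.52·exp(0.02·48-2.5950) = 0.3626
  Sd branch = 0.102·Sd^0.62·e^(0.033·RH+0.04·T) = 1.151 μm/a
  sum: 0.3626 + 1.151 → r_corr = 1.513 μm/a
1.51 μm/a falls in (1.3, 25] for carbon steel → category C2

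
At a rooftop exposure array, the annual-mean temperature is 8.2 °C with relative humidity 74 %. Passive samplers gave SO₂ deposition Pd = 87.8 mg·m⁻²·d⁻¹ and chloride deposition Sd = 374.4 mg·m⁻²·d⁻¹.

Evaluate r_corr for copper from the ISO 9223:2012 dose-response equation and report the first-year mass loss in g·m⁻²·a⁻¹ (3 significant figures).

r_corr = 19.3 g·m⁻²·a⁻¹

copper: f(T) = +0.126·(T−10) [T≤10 °C] = -0.2268
  SO₂ term: 0.0053·87.8^0.26·exp(0.059·74-0.2268) = 1.065
  Sd branch = 0.01025·Sd^0.27·e^(0.036·RH+0.049·T) = 1.089 μm/a
  sum: 1.065 + 1.089 → r_corr = 2.154 μm/a
Convert to mass loss: 2.154 μm/a × 8.96 g/cm³ = 19.3 g·m⁻²·a⁻¹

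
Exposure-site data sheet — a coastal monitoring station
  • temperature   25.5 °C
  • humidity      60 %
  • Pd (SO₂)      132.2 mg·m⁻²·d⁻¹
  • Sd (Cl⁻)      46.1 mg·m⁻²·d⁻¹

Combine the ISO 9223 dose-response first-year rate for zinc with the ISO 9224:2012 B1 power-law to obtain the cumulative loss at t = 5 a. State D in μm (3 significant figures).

zinc: temperature factor f = -0.071·(15.5) = -1.1005
  Pd branch = 0.0129·Pd^0.44·e^(0.046·RH+f) = 0.5816 μm/a
  Sd branch = 0.0175·Sd^0.57·e^(0.008·RH+0.085·T) = 2.194 μm/a
  r_corr = 0.5816 + 2.194 = 2.775 μm/a
ISO 9224: D(t) = r_corr · t^b with b = 0.813 (zinc, B1)
  D(5) = 2.775 × 5^0.813 = 2.775 × 3.701 = 10.27 μm

D(5) = 10.3 μm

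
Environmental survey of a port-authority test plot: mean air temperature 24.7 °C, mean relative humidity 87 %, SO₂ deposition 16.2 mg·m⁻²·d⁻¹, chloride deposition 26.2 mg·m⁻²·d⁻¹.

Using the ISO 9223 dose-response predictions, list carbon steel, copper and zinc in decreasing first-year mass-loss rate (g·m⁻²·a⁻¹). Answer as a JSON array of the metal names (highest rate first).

["carbon steel", "copper", "zinc"]

carbon steel: f(T) = -0.054·(T−10) [T>10 °C] = -0.7938
  sulphur-dioxide contribution → 19.4 μm/a
  chloride contribution → 36.63 μm/a
  ⇒ r_corr(carbon steel) = 56.04 μm/a
  mass loss = 56.04 μm/a × 7.85 g/cm³ = 439.9 g·m⁻²·a⁻¹
copper: T>10 °C ⇒ hinge -0.080·(24.7−10) = -1.1760
  sulphur-dioxide contribution → 0.5718 μm/a
  chloride contribution → 1.903 μm/a
  total first-year rate 2.475 μm/a
  mass loss = 2.475 μm/a × 8.96 g/cm³ = 22.18 g·m⁻²·a⁻¹
zinc: T>10 °C ⇒ hinge -0.071·(24.7−10) = -1.0437
  sulphur-dioxide contribution → 0.8463 μm/a
  chloride contribution → 1.843 μm/a
  total first-year rate 2.689 μm/a
  mass loss = 2.689 μm/a × 7.14 g/cm³ = 19.2 g·m⁻²·a⁻¹
Ordering by g·m⁻²·a⁻¹: carbon steel (440) > copper (22.2) > zinc (19.2)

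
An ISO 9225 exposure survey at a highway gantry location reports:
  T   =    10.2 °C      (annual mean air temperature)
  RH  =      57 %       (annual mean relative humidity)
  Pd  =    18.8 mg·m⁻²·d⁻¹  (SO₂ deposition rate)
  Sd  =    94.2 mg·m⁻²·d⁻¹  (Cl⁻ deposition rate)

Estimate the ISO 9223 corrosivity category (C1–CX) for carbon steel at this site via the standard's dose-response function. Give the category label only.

C3

carbon steel: T>10 °C ⇒ hinge -0.054·(10.2−10) = -0.0108
  Pd branch = 1.77·Pd^0.52·e^(0.02·RH+f) = 25.17 μm/a
  Cl⁻ term: 0.102·94.2^0.62·exp(0.033·57+0.04·10.2) = 16.85
  sum: 25.17 + 16.85 → r_corr = 42.02 μm/a
42 μm/a falls in (25, 50] for carbon steel → category C3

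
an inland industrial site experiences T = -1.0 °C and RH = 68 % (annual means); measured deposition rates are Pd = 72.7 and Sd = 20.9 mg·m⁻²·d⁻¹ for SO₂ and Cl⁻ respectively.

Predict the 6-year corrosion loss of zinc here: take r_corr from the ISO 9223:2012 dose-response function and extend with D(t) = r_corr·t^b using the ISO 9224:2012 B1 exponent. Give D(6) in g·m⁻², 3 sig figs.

zinc: T≤10 °C ⇒ hinge +0.038·(-1.0−10) = -0.4180
  SO₂ term: 0.0129·72.7^0.44·exp(0.046·68-0.4180) = 1.278
  Cl⁻ term: 0.0175·20.9^0.57·exp(0.008·68+0.085·-1.0) = 0.1566
  sum: 1.278 + 0.1566 → r_corr = 1.435 μm/a
Power-law: D(6) = r_corr · 6^0.813
  D(6) = 1.435 × 6^0.813 = 1.435 × 4.292 = 6.158 μm
  Mass loss = 6.158 μm × 7.14 g/cm³ = 43.97 g·m⁻²

D(6) = 44.0 g·m⁻²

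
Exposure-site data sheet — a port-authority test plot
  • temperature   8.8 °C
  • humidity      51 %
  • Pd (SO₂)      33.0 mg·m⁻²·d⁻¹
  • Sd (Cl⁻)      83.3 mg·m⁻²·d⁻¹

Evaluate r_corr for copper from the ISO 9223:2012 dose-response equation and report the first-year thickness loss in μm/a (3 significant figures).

copper: f(T) = +0.126·(T−10) [T≤10 °C] = -0.1512
  sulphur-dioxide contribution → 0.2292 μm/a
  chloride contribution → 0.3265 μm/a
  ⇒ r_corr(copper) = 0.5557 μm/a

r_corr = 0.556 μm/a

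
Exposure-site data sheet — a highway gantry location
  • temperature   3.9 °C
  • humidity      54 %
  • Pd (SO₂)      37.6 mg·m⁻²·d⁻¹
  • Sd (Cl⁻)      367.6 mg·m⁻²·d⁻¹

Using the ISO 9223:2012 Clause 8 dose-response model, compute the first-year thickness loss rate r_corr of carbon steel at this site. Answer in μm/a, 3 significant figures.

r_corr = 41.4 μm/a

carbon steel: T≤10 °C ⇒ hinge +0.150·(3.9−10) = -0.9150
  Pd branch = 1.77·Pd^0.52·e^(0.02·RH+f) = 13.76 μm/a
  Cl⁻ term: 0.102·367.6^0.62·exp(0.033·54+0.04·3.9) = 27.59
  sum: 13.76 + 27.59 → r_corr = 41.36 μm/a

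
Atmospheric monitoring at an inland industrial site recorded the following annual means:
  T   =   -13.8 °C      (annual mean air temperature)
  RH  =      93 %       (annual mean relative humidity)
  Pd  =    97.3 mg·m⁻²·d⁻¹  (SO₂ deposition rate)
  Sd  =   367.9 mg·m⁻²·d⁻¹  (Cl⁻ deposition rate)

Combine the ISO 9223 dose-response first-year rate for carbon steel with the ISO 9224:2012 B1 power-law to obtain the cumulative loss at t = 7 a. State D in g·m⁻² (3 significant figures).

D(7) = 1.15e+03 g·m⁻²

carbon steel: temperature factor f = +0.150·(-23.8) = -3.5700
  sulphur-dioxide contribution → 3.461 μm/a
  chloride contribution → 49.26 μm/a
  ⇒ r_corr(carbon steel) = 52.72 μm/a
ISO 9224: D(t) = r_corr · t^b with b = 0.523 (carbon steel, B1)
  D(7) = 52.72 × 7^0.523 = 52.72 × 2.767 = 145.9 μm
  Mass loss = 145.9 μm × 7.85 g/cm³ = 1145 g·m⁻²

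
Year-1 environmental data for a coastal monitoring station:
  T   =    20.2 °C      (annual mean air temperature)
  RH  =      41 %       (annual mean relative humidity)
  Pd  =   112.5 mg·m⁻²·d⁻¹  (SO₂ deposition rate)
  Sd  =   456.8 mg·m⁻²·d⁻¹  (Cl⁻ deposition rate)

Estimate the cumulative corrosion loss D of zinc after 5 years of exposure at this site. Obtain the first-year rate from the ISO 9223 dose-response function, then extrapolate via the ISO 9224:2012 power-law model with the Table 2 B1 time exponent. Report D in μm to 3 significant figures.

D(5) = 17.6 μm

zinc: temperature factor f = -0.071·(10.2) = -0.7242
  SO₂ term: 0.0129·112.5^0.44·exp(0.046·41-0.7242) = 0.3294
  Sd branch = 0.0175·Sd^0.57·e^(0.008·RH+0.085·T) = 4.438 μm/a
  r_corr = 0.3294 + 4.438 = 4.768 μm/a
Long-term exponent b (ISO 9224 Table 2, B1) = 0.813
  D(5) = 4.768 × 5^0.813 = 4.768 × 3.701 = 17.64 μm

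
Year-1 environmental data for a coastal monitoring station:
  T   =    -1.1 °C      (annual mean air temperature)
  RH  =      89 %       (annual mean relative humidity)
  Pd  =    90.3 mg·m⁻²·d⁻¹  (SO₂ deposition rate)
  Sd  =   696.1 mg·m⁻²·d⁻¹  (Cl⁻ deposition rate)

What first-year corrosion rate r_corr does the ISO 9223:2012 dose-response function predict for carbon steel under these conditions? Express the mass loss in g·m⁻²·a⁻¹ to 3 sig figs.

carbon steel: temperature factor f = +0.150·(-11.1) = -1.6650
  sulphur-dioxide contribution → 20.65 μm/a
  chloride contribution → 106.5 μm/a
  ⇒ r_corr(carbon steel) = 127.2 μm/a
Convert to mass loss: 127.2 μm/a × 7.85 g/cm³ = 998.3 g·m⁻²·a⁻¹

r_corr = 998 g·m⁻²·a⁻¹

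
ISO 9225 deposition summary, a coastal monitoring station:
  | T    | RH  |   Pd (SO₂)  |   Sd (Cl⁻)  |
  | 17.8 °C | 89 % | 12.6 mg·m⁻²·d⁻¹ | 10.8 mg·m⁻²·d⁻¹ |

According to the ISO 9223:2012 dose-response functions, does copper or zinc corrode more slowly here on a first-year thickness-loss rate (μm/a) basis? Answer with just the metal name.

zinc

copper: temperature factor f = -0.080·(7.8) = -0.6240
  sulphur-dioxide contribution → 1.047 μm/a
  chloride contribution → 1.148 μm/a
  ⇒ r_corr(copper) = 2.195 μm/a
zinc: T>10 °C ⇒ hinge -0.071·(17.8−10) = -0.5538
  sulphur-dioxide contribution → 1.356 μm/a
  chloride contribution → 0.6286 μm/a
  ⇒ r_corr(zinc) = 1.985 μm/a
Ordering by μm/a: copper (2.19) > zinc (1.98)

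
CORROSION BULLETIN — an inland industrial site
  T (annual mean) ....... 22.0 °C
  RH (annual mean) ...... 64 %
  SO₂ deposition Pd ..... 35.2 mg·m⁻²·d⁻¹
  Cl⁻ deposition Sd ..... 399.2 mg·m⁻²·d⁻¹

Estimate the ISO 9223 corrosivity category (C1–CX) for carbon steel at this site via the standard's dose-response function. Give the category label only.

C5

carbon steel: temperature factor f = -0.054·(12.0) = -0.6480
  sulphur-dioxide contribution → 21.22 μm/a
  chloride contribution → 83.32 μm/a
  ⇒ r_corr(carbon steel) = 104.5 μm/a
Category bounds: 80…200 μm/a bracket r_corr ⇒ C5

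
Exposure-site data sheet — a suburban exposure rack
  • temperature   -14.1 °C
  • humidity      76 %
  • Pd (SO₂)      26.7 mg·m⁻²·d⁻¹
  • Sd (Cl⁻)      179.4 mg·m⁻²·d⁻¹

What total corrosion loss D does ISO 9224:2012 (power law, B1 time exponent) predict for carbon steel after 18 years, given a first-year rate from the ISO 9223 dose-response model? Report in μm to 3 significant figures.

carbon steel: T≤10 °C ⇒ hinge +0.150·(-14.1−10) = -3.6150
  Pd branch = 1.77·Pd^0.52·e^(0.02·RH+f) = 1.202 μm/a
  Cl⁻ term: 0.102·179.4^0.62·exp(0.033·76+0.04·-14.1) = 17.79
  sum: 1.202 + 17.79 → r_corr = 18.99 μm/a
Power-law: D(18) = r_corr · 18^0.523
  D(18) = 18.99 × 18^0.523 = 18.99 × 4.534 = 86.13 μm

D(18) = 86.1 μm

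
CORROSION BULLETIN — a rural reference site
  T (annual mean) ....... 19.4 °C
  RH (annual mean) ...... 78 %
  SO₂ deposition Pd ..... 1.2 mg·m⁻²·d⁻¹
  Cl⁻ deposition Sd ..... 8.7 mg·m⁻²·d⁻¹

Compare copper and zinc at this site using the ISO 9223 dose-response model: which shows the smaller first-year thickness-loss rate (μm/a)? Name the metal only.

copper: temperature factor f = -0.080·(9.4) = -0.7520
  SO₂ term: 0.0053·1.2^0.26·exp(0.059·78-0.7520) = 0.2612
  Cl⁻ term: 0.01025·8.7^0.27·exp(0.036·78+0.049·19.4) = 0.7884
  sum: 0.2612 + 0.7884 → r_corr = 1.05 μm/a
zinc: temperature factor f = -0.071·(9.4) = -0.6674
  SO₂ term: 0.0129·1.2^0.44·exp(0.046·78-0.6674) = 0.2593
  Sd branch = 0.0175·Sd^0.57·e^(0.008·RH+0.085·T) = 0.5831 μm/a
  sum: 0.2593 + 0.5831 → r_corr = 0.8424 μm/a
Ordering by μm/a: copper (1.05) > zinc (0.842)

zinc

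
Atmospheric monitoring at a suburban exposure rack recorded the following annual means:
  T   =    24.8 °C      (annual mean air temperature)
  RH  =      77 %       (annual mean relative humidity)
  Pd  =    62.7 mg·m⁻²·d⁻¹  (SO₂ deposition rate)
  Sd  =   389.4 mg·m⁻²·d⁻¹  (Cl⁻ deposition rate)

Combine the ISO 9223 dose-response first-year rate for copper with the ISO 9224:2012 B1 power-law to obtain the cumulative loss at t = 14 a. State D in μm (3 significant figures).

copper: T>10 °C ⇒ hinge -0.080·(24.8−10) = -1.1840
  SO₂ term: 0.0053·62.7^0.26·exp(0.059·77-1.1840) = 0.4471
  Cl⁻ term: 0.01025·389.4^0.27·exp(0.036·77+0.049·24.8) = 2.765
  r_corr = 0.4471 + 2.765 = 3.212 μm/a
Power-law: D(14) = r_corr · 14^0.667
  D(14) = 3.212 × 14^0.667 = 3.212 × 5.814 = 18.68 μm

D(14) = 18.7 μm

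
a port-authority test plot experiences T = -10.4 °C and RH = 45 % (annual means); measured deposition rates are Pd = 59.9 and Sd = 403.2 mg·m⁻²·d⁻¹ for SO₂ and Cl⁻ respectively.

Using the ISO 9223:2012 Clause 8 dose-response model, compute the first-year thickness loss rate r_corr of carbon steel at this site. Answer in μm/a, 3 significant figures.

r_corr = 14.0 μm/a

carbon steel: T≤10 °C ⇒ hinge +0.150·(-10.4−10) = -3.0600
  Pd branch = 1.77·Pd^0.52·e^(0.02·RH+f) = 1.715 μm/a
  Sd branch = 0.102·Sd^0.62·e^(0.033·RH+0.04·T) = 12.25 μm/a
  sum: 1.715 + 12.25 → r_corr = 13.97 μm/a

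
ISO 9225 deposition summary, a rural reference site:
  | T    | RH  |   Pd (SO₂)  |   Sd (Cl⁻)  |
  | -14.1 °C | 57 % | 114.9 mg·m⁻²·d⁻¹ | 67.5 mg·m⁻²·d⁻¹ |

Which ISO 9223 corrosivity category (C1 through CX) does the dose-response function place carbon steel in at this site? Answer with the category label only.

C2

carbon steel: f(T) = +0.150·(T−10) [T≤10 °C] = -3.6150
  SO₂ term: 1.77·114.9^0.52·exp(0.02·57-3.6150) = 1.756
  Sd branch = 0.102·Sd^0.62·e^(0.033·RH+0.04·T) = 5.185 μm/a
  sum: 1.756 + 5.185 → r_corr = 6.941 μm/a
Category bounds: 1.3…25 μm/a bracket r_corr ⇒ C2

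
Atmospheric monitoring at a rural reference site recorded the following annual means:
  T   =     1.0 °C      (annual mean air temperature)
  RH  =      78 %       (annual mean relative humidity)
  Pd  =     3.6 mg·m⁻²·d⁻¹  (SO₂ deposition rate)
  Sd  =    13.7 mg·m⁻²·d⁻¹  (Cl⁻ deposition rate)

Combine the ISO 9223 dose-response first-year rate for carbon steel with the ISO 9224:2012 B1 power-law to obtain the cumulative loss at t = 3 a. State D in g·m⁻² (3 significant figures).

D(3) = 158 g·m⁻²

carbon steel: temperature factor f = +0.150·(-9.0) = -1.3500
  SO₂ term: 1.77·3.6^0.52·exp(0.02·78-1.3500) = 4.251
  Sd branch = 0.102·Sd^0.62·e^(0.033·RH+0.04·T) = 7.057 μm/a
  r_corr = 4.251 + 7.057 = 11.31 μm/a
ISO 9224: D(t) = r_corr · t^b with b = 0.523 (carbon steel, B1)
  D(3) = 11.31 × 3^0.523 = 11.31 × 1.776 = 20.09 μm
  Mass loss = 20.09 μm × 7.85 g/cm³ = 157.7 g·m⁻²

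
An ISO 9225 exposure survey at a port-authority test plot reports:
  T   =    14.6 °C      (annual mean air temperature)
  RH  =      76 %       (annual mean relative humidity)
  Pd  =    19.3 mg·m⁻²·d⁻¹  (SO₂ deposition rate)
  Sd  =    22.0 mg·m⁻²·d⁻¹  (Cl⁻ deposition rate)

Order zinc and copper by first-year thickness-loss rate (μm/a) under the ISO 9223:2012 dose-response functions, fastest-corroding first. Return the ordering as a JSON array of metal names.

["zinc", "copper"]

zinc: f(T) = -0.071·(T−10) [T>10 °C] = -0.3266
  Pd branch = 0.0129·Pd^0.44·e^(0.046·RH+f) = 1.129 μm/a
  Cl⁻ term: 0.0175·22.0^0.57·exp(0.008·76+0.085·14.6) = 0.6475
  sum: 1.129 + 0.6475 → r_corr = 1.776 μm/a
copper: temperature factor f = -0.080·(4.6) = -0.3680
  Pd branch = 0.0053·Pd^0.26·e^(0.059·RH+f) = 0.7016 μm/a
  Sd branch = 0.01025·Sd^0.27·e^(0.036·RH+0.049·T) = 0.7449 μm/a
  r_corr = 0.7016 + 0.7449 = 1.446 μm/a
Ordering by μm/a: zinc (1.78) > copper (1.45)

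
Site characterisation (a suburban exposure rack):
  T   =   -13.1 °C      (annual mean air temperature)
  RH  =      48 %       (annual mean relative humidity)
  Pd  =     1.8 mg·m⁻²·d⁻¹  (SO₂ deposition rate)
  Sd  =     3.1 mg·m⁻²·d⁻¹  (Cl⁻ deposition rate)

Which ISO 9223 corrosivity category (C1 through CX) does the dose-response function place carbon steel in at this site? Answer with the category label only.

C1

carbon steel: T≤10 °C ⇒ hinge +0.150·(-13.1−10) = -3.4650
  Pd branch = 1.77·Pd^0.52·e^(0.02·RH+f) = 0.1962 μm/a
  Cl⁻ term: 0.102·3.1^0.62·exp(0.033·48+0.04·-13.1) = 0.5937
  sum: 0.1962 + 0.5937 → r_corr = 0.79 μm/a
0.79 μm/a falls in (0, 1.3] for carbon steel → category C1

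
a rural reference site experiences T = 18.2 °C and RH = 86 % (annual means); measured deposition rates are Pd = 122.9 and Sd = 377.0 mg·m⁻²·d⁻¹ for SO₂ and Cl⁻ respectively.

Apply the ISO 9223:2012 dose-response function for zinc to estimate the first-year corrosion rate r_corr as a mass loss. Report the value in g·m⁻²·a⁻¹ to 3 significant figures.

r_corr = 56.7 g·m⁻²·a⁻¹

zinc: temperature factor f = -0.071·(8.2) = -0.5822
  Pd branch = 0.0129·Pd^0.44·e^(0.046·RH+f) = 3.128 μm/a
  Sd branch = 0.0175·Sd^0.57·e^(0.008·RH+0.085·T) = 4.811 μm/a
  r_corr = 3.128 + 4.811 = 7.938 μm/a
Convert to mass loss: 7.938 μm/a × 7.14 g/cm³ = 56.68 g·m⁻²·a⁻¹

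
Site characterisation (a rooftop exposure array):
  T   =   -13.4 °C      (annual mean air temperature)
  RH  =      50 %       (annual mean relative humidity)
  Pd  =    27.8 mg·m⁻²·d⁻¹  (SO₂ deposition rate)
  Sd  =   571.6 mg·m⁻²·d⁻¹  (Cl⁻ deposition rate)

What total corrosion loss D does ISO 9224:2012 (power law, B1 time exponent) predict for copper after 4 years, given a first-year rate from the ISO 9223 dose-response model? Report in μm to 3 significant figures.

copper: T≤10 °C ⇒ hinge +0.126·(-13.4−10) = -2.9484
  Pd branch = 0.0053·Pd^0.26·e^(0.059·RH+f) = 0.0126 μm/a
  Sd branch = 0.01025·Sd^0.27·e^(0.036·RH+0.049·T) = 0.1785 μm/a
  r_corr = 0.0126 + 0.1785 = 0.1911 μm/a
Long-term exponent b (ISO 9224 Table 2, B1) = 0.667
  D(4) = 0.1911 × 4^0.667 = 0.1911 × 2.521 = 0.4818 μm

D(4) = 0.482 μm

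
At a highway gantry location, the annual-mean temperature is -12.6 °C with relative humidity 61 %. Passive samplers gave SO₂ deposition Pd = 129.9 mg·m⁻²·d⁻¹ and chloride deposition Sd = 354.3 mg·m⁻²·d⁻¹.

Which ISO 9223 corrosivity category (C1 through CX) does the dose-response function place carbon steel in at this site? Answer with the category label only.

carbon steel: T≤10 °C ⇒ hinge +0.150·(-12.6−10) = -3.3900
  Pd branch = 1.77·Pd^0.52·e^(0.02·RH+f) = 2.539 μm/a
  Cl⁻ term: 0.102·354.3^0.62·exp(0.033·61+0.04·-12.6) = 17.56
  sum: 2.539 + 17.56 → r_corr = 20.1 μm/a
Category bounds: 1.3…25 μm/a bracket r_corr ⇒ C2

C2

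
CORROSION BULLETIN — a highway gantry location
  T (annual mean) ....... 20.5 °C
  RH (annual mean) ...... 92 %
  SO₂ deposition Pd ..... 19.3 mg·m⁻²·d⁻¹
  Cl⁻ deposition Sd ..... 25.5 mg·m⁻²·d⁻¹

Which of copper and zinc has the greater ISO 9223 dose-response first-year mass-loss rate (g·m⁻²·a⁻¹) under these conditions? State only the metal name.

copper

copper: temperature factor f = -0.080·(10.5) = -0.8400
  sulphur-dioxide contribution → 1.125 μm/a
  chloride contribution → 1.841 μm/a
  total first-year rate 2.966 μm/a
  mass loss = 2.966 μm/a × 8.96 g/cm³ = 26.58 g·m⁻²·a⁻¹
zinc: T>10 °C ⇒ hinge -0.071·(20.5−10) = -0.7455
  sulphur-dioxide contribution → 1.55 μm/a
  chloride contribution → 1.322 μm/a
  total first-year rate 2.872 μm/a
  mass loss = 2.872 μm/a × 7.14 g/cm³ = 20.51 g·m⁻²·a⁻¹
Ordering by g·m⁻²·a⁻¹: copper (26.6) > zinc (20.5)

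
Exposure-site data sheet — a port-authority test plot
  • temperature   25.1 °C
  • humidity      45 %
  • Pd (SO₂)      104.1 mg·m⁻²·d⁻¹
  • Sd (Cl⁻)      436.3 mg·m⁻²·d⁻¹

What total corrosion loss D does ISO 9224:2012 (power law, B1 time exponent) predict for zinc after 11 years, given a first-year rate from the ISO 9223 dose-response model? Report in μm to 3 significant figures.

D(11) = 49.5 μm

zinc: temperature factor f = -0.071·(15.1) = -1.0721
  sulphur-dioxide contribution → 0.2702 μm/a
  chloride contribution → 6.771 μm/a
  ⇒ r_corr(zinc) = 7.041 μm/a
ISO 9224: D(t) = r_corr · t^b with b = 0.813 (zinc, B1)
  D(11) = 7.041 × 11^0.813 = 7.041 × 7.025 = 49.46 μm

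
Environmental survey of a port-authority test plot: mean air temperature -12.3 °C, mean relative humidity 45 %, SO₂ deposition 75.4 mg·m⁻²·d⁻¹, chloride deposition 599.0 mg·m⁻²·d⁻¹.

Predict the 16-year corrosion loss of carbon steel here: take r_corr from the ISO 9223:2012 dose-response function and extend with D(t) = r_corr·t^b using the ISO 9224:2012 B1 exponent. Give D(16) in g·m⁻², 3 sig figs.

carbon steel: temperature factor f = +0.150·(-22.3) = -3.3450
  Pd branch = 1.77·Pd^0.52·e^(0.02·RH+f) = 1.453 μm/a
  Sd branch = 0.102·Sd^0.62·e^(0.033·RH+0.04·T) = 14.52 μm/a
  r_corr = 1.453 + 14.52 = 15.97 μm/a
Long-term exponent b (ISO 9224 Table 2, B1) = 0.523
  D(16) = 15.97 × 16^0.523 = 15.97 × 4.263 = 68.09 μm
  Mass loss = 68.09 μm × 7.85 g/cm³ = 534.5 g·m⁻²

D(16) = 534 g·m⁻²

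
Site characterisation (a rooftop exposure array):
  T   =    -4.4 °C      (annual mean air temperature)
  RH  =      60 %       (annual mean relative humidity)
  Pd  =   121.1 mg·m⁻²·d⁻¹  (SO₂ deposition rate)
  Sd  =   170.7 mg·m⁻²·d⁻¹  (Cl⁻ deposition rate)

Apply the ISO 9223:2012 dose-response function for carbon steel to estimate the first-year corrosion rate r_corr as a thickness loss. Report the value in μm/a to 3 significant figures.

r_corr = 23.2 μm/a

carbon steel: temperature factor f = +0.150·(-14.4) = -2.1600
  Pd branch = 1.77·Pd^0.52·e^(0.02·RH+f) = 8.209 μm/a
  Cl⁻ term: 0.102·170.7^0.62·exp(0.033·60+0.04·-4.4) = 15
  sum: 8.209 + 15 → r_corr = 23.21 μm/a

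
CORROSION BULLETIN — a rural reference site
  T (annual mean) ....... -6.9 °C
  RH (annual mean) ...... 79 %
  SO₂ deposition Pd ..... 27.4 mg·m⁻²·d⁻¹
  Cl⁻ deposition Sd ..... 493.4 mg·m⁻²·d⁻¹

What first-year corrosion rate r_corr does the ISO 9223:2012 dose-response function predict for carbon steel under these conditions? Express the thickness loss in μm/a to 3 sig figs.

carbon steel: temperature factor f = +0.150·(-16.9) = -2.5350
  Pd branch = 1.77·Pd^0.52·e^(0.02·RH+f) = 3.809 μm/a
  Sd branch = 0.102·Sd^0.62·e^(0.033·RH+0.04·T) = 49.06 μm/a
  r_corr = 3.809 + 49.06 = 52.87 μm/a

r_corr = 52.9 μm/a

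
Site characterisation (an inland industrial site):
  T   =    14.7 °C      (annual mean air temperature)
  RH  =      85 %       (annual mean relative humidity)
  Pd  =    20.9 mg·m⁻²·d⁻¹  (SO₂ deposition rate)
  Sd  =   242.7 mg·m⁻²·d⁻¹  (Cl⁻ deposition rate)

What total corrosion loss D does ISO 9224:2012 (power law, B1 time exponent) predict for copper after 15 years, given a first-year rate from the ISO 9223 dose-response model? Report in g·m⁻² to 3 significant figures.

D(15) = 174 g·m⁻²

copper: f(T) = -0.080·(T−10) [T>10 °C] = -0.3760
  SO₂ term: 0.0053·20.9^0.26·exp(0.059·85-0.3760) = 1.208
  Cl⁻ term: 0.01025·242.7^0.27·exp(0.036·85+0.049·14.7) = 1.979
  r_corr = 1.208 + 1.979 = 3.187 μm/a
Long-term exponent b (ISO 9224 Table 2, B1) = 0.667
  D(15) = 3.187 × 15^0.667 = 3.187 × 6.088 = 19.4 μm
  Mass loss = 19.4 μm × 8.96 g/cm³ = 173.9 g·m⁻²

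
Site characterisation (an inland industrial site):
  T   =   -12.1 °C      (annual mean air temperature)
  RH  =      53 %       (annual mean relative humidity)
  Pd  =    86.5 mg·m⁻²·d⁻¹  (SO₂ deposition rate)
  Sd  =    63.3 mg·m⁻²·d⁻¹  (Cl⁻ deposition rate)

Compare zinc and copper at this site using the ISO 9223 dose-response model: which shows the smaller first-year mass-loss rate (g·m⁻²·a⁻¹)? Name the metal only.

zinc: temperature factor f = +0.038·(-22.1) = -0.8398
  sulphur-dioxide contribution → 0.4539 μm/a
  chloride contribution → 0.1017 μm/a
  ⇒ r_corr(zinc) = 0.5556 μm/a
  mass loss = 0.5556 μm/a × 7.14 g/cm³ = 3.967 g·m⁻²·a⁻¹
copper: temperature factor f = +0.126·(-22.1) = -2.7846
  sulphur-dioxide contribution → 0.0238 μm/a
  chloride contribution → 0.117 μm/a
  ⇒ r_corr(copper) = 0.1408 μm/a
  mass loss = 0.1408 μm/a × 8.96 g/cm³ = 1.262 g·m⁻²·a⁻¹
Ordering by g·m⁻²·a⁻¹: zinc (3.97) > copper (1.26)

copper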